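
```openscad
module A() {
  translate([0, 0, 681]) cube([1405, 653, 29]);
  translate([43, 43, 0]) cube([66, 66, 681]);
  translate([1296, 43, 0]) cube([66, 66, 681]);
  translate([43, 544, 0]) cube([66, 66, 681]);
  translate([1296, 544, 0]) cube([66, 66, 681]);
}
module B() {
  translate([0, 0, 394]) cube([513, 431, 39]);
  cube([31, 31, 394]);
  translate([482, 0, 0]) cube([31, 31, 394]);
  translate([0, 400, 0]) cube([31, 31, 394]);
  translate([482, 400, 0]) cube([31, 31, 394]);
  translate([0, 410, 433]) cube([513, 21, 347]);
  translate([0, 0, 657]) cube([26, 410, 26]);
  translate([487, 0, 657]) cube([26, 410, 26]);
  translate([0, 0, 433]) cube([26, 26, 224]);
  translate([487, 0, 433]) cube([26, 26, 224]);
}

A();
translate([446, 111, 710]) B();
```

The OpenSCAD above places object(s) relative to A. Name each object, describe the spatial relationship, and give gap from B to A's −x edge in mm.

A is a table. B is a chair. The chair is on top of the table, centred. The gap from the chair to the table's −x edge is 446 mm.

The chair's min-x is at 446; the table's min-x is 0; gap = 446 mm.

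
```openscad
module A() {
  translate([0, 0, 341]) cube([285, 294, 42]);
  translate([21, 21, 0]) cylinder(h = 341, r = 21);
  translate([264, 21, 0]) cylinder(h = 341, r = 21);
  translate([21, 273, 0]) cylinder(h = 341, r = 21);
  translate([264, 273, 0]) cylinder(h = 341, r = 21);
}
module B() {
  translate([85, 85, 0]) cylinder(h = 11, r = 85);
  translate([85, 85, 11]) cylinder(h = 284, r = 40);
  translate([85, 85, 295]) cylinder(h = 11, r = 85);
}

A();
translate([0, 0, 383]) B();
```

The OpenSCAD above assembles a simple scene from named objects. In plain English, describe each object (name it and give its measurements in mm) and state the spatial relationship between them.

A is a four-legged stool. The seat is 285×294 mm, 42 mm thick, top at z = 383 mm. It stands on four round legs, each 42 mm in diameter, from z = 0 to the seat underside, each leg's axis is inset half a diameter from the nearest pair of seat edges (so the leg's bounding box is flush with the corner).

B is a spool: two coaxial disc flanges of radius 85 mm and thickness 11 mm, joined by a core cylinder of radius 40 mm and height 284 mm. The lower flange rests on z = 0 and the three cylinders share a vertical axis.

The spool is on top of the stool.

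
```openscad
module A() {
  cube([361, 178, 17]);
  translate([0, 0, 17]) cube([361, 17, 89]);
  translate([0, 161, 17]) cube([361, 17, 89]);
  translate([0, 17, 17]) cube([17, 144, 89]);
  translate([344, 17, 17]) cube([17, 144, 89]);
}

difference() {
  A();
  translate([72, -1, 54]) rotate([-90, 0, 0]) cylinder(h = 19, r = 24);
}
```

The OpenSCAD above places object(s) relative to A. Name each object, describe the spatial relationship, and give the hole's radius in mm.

A is an open box. The open box has a circular hole through its front wall. The hole's radius is 24 mm.

The subtracted cylinder has r = 24 mm.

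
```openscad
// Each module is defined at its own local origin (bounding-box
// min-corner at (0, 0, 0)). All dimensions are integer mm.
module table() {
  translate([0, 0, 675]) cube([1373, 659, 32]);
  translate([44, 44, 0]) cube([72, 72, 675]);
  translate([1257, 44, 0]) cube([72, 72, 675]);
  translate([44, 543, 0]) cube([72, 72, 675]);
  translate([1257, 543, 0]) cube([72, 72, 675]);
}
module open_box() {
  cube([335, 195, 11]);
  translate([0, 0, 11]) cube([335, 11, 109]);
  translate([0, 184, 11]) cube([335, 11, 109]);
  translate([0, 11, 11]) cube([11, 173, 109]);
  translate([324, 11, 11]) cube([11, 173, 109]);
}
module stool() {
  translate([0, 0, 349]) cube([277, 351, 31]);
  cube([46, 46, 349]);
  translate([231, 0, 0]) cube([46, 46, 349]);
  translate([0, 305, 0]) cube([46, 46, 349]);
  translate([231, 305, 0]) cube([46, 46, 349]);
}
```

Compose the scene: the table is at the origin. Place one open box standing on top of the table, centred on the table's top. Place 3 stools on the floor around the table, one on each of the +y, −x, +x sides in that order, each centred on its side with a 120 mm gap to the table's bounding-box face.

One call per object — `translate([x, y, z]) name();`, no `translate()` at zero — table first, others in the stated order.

table();
translate([519, 232, 707]) open_box();
translate([548, 779, 0]) stool();
translate([-397, 154, 0]) stool();
translate([1493, 154, 0]) stool();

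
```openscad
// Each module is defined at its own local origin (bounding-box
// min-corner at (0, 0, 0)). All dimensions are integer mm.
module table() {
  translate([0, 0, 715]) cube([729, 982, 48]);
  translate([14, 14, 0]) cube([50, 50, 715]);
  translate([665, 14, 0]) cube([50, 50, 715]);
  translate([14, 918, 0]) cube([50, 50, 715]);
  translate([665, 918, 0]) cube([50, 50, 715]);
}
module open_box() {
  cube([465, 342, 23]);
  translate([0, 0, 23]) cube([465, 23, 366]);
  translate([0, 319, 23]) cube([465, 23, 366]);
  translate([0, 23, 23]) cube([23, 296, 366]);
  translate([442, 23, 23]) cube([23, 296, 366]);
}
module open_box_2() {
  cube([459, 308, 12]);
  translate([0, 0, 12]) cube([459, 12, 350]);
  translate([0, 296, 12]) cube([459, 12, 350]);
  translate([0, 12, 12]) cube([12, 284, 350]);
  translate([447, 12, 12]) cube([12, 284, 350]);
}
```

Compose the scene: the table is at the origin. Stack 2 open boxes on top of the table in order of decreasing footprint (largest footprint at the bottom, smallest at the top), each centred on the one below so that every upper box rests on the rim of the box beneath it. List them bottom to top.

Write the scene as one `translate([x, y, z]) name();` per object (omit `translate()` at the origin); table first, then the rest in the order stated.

table();
translate([132, 320, 763]) open_box();
translate([135, 337, 1152]) open_box_2();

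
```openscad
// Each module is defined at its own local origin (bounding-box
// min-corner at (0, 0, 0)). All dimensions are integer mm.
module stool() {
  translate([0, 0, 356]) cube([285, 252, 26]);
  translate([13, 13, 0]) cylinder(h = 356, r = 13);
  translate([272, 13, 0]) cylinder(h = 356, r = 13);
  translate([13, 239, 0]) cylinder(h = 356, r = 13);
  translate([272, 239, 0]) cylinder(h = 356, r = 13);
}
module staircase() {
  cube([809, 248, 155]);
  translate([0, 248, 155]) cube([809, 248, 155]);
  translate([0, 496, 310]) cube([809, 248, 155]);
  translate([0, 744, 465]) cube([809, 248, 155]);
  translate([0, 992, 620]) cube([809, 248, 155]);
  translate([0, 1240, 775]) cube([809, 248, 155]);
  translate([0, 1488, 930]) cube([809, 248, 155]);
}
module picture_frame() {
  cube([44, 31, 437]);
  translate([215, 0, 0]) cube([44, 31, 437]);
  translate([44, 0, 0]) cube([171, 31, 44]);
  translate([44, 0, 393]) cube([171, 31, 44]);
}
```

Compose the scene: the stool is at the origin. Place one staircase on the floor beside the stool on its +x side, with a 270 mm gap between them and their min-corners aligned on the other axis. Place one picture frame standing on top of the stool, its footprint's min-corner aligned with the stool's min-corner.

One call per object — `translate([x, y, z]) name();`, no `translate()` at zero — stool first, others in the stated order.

stool();
translate([555, 0, 0]) staircase();
translate([0, 0, 382]) picture_frame();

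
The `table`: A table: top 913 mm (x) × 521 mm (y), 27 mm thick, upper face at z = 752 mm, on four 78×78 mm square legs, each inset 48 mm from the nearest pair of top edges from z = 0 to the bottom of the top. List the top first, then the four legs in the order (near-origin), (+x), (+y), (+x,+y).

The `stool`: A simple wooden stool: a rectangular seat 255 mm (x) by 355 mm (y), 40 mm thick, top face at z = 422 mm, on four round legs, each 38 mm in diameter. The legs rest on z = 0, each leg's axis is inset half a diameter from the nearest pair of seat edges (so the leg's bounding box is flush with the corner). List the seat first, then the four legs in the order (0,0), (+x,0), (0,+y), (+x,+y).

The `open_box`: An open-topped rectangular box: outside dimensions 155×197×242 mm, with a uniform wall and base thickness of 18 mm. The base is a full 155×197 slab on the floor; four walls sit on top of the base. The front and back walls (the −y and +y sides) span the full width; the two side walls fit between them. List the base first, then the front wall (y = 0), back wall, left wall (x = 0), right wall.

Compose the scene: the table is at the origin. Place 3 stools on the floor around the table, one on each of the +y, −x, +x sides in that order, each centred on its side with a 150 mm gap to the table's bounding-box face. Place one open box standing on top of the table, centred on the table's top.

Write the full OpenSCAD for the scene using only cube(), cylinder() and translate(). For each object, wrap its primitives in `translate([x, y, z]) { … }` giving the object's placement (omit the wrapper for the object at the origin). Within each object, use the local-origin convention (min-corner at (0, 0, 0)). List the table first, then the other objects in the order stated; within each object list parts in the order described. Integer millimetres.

translate([0, 0, 725]) cube([913, 521, 27]);
translate([48, 48, 0]) cube([78, 78, 725]);
translate([787, 48, 0]) cube([78, 78, 725]);
translate([48, 395, 0]) cube([78, 78, 725]);
translate([787, 395, 0]) cube([78, 78, 725]);
translate([329, 671, 0]) {
  translate([0, 0, 382]) cube([255, 355, 40]);
  translate([19, 19, 0]) cylinder(h = 382, r = 19);
  translate([236, 19, 0]) cylinder(h = 382, r = 19);
  translate([19, 336, 0]) cylinder(h = 382, r = 19);
  translate([236, 336, 0]) cylinder(h = 382, r = 19);
}
translate([-405, 83, 0]) {
  translate([0, 0, 382]) cube([255, 355, 40]);
  translate([19, 19, 0]) cylinder(h = 382, r = 19);
  translate([236, 19, 0]) cylinder(h = 382, r = 19);
  translate([19, 336, 0]) cylinder(h = 382, r = 19);
  translate([236, 336, 0]) cylinder(h = 382, r = 19);
}
translate([1063, 83, 0]) {
  translate([0, 0, 382]) cube([255, 355, 40]);
  translate([19, 19, 0]) cylinder(h = 382, r = 19);
  translate([236, 19, 0]) cylinder(h = 382, r = 19);
  translate([19, 336, 0]) cylinder(h = 382, r = 19);
  translate([236, 336, 0]) cylinder(h = 382, r = 19);
}
translate([379, 162, 752]) {
  cube([155, 197, 18]);
  translate([0, 0, 18]) cube([155, 18, 224]);
  translate([0, 179, 18]) cube([155, 18, 224]);
  translate([0, 18, 18]) cube([18, 161, 224]);
  translate([137, 18, 18]) cube([18, 161, 224]);
}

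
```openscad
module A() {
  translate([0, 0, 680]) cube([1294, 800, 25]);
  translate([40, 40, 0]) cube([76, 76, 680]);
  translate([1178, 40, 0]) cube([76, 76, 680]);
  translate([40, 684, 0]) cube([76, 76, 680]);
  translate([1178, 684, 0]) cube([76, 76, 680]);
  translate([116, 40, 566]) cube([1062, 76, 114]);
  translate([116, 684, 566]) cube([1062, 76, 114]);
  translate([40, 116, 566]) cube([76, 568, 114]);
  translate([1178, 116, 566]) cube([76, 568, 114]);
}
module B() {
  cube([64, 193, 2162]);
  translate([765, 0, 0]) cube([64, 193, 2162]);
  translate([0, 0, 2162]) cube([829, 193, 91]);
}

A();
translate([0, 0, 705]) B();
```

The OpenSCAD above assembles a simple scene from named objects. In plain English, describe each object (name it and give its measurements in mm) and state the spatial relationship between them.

A is a table: top 1294 mm (x) × 800 mm (y), 25 mm thick, upper face at z = 705 mm, on four 76×76 mm square legs, each inset 40 mm from the nearest pair of top edges, running from z = 0 to the bottom of the top. Four apron rails, 76 mm thick and 114 mm tall, run between adjacent legs with their top edges flush with the underside of the top and their outer faces flush with the legs' outer faces.

B is a door frame. The clear opening is 701 mm wide and 2162 mm high. Two 64 mm wide jambs, 193 mm deep, stand either side of the opening from the floor to the top of the opening. A 91 mm thick head sits across the top of both jambs, spanning the full outside width of the frame.

The door frame is on top of the table.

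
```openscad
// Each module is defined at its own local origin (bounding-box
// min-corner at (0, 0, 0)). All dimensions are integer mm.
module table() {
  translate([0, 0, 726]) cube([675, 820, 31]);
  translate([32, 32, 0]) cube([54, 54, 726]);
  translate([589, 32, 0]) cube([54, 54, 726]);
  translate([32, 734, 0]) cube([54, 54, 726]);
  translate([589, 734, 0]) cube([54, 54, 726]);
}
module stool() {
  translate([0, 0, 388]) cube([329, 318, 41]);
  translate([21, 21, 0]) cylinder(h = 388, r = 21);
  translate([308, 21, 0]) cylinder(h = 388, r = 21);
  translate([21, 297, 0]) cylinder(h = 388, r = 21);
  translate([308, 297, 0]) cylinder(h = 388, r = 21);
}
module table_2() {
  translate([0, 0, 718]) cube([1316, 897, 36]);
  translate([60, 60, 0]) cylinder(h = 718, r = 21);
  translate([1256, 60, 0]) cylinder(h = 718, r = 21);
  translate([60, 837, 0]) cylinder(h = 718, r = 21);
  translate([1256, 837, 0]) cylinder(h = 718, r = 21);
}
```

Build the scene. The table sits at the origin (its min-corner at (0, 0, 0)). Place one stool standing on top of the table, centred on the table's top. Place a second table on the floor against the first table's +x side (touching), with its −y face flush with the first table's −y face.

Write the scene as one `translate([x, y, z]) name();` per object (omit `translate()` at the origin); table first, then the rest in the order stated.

table();
translate([173, 251, 757]) stool();
translate([675, 0, 0]) table_2();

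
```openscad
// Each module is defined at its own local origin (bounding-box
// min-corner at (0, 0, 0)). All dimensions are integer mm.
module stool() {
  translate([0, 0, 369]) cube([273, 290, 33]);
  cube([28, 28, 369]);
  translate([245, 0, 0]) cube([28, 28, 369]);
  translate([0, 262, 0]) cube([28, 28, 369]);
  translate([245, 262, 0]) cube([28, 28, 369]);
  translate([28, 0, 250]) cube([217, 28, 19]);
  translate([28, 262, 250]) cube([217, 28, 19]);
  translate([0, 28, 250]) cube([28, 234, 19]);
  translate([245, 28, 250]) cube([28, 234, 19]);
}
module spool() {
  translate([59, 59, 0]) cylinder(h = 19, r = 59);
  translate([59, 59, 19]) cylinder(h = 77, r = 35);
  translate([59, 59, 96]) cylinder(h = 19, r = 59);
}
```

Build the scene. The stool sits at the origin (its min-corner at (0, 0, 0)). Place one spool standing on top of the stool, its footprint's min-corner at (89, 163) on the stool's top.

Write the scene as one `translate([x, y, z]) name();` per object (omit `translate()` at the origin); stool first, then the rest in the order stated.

stool();
translate([89, 163, 402]) spool();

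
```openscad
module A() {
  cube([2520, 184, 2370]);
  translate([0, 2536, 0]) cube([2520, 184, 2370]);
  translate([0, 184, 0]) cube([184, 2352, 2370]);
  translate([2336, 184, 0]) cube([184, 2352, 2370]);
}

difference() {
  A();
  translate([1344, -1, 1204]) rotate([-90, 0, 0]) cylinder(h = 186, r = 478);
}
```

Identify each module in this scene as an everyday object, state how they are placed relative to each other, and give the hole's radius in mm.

A is a house frame. The house frame has a circular hole through its front wall. The hole's radius is 478 mm.

The subtracted cylinder has r = 478 mm.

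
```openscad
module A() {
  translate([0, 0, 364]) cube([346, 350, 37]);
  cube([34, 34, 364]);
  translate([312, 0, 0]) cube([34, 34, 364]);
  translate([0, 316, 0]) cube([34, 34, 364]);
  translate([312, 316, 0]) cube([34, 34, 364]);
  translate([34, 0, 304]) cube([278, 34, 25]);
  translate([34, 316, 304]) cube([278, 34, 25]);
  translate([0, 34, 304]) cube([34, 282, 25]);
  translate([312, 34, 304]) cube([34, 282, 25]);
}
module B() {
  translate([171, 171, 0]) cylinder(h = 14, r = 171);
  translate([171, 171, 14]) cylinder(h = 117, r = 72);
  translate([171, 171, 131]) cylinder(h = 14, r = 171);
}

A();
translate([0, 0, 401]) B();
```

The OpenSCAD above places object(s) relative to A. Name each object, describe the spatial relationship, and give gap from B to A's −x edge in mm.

The spool's min-x is at 0; the stool's min-x is 0; gap = 0 mm.

A is a stool. B is a spool. The spool is on top of the stool. The gap from the spool to the stool's −x edge is 0 mm.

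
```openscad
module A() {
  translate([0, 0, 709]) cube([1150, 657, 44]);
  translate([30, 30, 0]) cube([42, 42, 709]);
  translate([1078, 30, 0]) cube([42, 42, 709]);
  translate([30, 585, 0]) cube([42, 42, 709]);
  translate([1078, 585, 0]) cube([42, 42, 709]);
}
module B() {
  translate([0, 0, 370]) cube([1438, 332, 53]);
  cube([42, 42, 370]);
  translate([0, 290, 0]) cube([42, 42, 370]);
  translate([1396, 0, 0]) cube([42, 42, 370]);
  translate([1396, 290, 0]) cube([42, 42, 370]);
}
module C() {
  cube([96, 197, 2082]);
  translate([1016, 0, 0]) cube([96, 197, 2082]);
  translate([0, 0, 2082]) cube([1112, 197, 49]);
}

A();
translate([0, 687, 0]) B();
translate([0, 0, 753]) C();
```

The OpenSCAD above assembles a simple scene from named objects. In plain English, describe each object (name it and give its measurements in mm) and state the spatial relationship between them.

A is a table: top 1150 mm (x) × 657 mm (y), 44 mm thick, upper face at z = 753 mm, on four 42×42 mm square legs, each inset 30 mm from the nearest pair of top edges, running from z = 0 to the bottom of the top.

B is a bench: a 1438×332 mm seat slab, 53 mm thick, top at z = 423 mm, on four 42×42 mm square legs flush with the seat corners and standing on z = 0.

C is a rectangular door frame: two vertical jambs of 96×197 mm section, 2082 mm tall, with a clear opening 920 mm wide between their inner faces. A header 49 mm tall and 197 mm deep lies on top of the jambs and spans the full outside width.

The bench is on the floor beside the table on its +y side. The door frame is on top of the table.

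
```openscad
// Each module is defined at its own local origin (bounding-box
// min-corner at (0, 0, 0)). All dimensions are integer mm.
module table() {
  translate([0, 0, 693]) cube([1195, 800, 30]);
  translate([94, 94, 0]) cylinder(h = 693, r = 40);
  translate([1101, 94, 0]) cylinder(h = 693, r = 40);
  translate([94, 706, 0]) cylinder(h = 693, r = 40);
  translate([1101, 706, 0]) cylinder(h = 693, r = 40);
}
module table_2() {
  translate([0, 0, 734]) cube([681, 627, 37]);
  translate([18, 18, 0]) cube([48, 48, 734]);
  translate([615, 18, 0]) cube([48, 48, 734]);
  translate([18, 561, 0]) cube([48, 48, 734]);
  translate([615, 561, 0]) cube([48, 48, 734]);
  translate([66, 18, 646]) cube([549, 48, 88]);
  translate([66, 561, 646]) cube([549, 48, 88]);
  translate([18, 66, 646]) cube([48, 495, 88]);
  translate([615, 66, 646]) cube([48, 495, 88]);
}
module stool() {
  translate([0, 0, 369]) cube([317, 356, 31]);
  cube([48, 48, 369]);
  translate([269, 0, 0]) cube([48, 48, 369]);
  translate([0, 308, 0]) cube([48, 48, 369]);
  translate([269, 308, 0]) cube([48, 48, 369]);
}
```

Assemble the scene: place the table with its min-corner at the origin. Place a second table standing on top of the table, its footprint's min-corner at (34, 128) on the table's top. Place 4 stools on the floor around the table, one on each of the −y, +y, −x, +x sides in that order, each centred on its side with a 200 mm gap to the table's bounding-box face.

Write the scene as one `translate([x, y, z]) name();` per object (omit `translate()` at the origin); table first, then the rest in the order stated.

table();
translate([34, 128, 723]) table_2();
translate([439, -556, 0]) stool();
translate([439, 1000, 0]) stool();
translate([-517, 222, 0]) stool();
translate([1395, 222, 0]) stool();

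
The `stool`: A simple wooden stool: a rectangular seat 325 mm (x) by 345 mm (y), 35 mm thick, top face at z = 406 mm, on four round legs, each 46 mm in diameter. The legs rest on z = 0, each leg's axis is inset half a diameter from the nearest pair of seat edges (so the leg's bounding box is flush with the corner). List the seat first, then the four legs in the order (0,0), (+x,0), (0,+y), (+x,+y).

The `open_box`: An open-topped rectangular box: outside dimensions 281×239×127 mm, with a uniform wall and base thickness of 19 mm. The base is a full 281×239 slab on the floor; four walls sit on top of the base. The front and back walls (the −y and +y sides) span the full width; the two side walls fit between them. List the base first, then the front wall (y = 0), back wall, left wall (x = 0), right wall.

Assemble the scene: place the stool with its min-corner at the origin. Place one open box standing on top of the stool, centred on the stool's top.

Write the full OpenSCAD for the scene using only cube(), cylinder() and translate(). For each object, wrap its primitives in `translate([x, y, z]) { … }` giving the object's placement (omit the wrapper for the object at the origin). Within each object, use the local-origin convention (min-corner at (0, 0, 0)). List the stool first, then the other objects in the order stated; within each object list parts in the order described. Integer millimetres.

translate([0, 0, 371]) cube([325, 345, 35]);
translate([23, 23, 0]) cylinder(h = 371, r = 23);
translate([302, 23, 0]) cylinder(h = 371, r = 23);
translate([23, 322, 0]) cylinder(h = 371, r = 23);
translate([302, 322, 0]) cylinder(h = 371, r = 23);
translate([22, 53, 406]) {
  cube([281, 239, 19]);
  translate([0, 0, 19]) cube([281, 19, 108]);
  translate([0, 220, 19]) cube([281, 19, 108]);
  translate([0, 19, 19]) cube([19, 201, 108]);
  translate([262, 19, 19]) cube([19, 201, 108]);
}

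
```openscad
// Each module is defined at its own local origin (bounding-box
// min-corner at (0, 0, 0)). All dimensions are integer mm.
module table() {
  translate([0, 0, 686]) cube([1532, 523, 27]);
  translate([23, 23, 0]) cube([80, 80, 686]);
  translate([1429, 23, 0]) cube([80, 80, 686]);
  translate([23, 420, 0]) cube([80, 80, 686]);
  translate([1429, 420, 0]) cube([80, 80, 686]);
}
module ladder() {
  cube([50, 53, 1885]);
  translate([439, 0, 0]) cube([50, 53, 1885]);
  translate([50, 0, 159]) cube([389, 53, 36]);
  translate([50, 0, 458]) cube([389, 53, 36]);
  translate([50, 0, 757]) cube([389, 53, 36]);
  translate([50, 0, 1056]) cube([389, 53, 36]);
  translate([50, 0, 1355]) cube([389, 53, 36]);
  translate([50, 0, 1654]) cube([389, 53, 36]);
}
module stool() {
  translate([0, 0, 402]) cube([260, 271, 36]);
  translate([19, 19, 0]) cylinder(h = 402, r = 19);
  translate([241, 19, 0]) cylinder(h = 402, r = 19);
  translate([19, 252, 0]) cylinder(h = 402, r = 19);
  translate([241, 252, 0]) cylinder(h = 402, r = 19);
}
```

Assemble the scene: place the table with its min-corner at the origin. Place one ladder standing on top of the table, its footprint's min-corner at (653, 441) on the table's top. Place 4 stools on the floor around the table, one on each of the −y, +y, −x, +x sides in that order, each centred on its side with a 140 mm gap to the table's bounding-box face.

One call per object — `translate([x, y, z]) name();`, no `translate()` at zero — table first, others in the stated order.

table();
translate([653, 441, 713]) ladder();
translate([636, -411, 0]) stool();
translate([636, 663, 0]) stool();
translate([-400, 126, 0]) stool();
translate([1672, 126, 0]) stool();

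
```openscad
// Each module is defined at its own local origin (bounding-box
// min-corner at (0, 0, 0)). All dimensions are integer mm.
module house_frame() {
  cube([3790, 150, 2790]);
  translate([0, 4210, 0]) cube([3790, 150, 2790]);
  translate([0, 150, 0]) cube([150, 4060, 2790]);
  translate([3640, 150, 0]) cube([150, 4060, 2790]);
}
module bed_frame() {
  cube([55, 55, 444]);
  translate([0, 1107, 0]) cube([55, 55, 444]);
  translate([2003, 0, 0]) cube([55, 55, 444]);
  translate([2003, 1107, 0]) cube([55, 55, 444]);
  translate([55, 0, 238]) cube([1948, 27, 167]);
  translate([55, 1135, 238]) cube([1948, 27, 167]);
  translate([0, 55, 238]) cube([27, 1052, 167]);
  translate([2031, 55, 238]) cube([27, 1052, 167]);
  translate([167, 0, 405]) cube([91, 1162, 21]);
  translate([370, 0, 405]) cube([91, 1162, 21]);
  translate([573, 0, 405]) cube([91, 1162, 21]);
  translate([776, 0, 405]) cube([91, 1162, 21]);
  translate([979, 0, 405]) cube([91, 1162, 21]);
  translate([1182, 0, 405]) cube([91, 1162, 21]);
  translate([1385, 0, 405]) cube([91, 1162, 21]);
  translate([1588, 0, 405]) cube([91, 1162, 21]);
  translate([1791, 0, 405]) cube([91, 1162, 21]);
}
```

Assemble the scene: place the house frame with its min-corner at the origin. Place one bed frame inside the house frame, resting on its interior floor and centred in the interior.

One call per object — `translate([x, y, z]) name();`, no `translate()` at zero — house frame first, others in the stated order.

house_frame();
translate([866, 1599, 0]) bed_frame();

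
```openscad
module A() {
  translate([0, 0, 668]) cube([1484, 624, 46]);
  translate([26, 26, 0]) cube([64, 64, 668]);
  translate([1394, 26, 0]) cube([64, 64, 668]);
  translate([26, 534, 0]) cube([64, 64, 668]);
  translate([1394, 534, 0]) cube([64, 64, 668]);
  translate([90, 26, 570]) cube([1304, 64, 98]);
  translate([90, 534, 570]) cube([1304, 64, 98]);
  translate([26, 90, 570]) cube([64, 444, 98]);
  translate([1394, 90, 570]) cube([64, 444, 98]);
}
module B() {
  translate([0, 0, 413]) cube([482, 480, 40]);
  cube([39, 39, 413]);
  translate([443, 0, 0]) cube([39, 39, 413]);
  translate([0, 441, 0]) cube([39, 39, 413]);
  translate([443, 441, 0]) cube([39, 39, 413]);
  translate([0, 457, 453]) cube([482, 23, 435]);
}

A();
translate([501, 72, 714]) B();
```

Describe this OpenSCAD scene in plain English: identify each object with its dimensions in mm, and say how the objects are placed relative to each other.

A is a table with a 1484×624 mm rectangular top, 46 mm thick, top surface at z = 714 mm, supported by four 64×64 mm square legs, each inset 26 mm from the nearest pair of top edges, running from the floor. Four apron rails, 64 mm thick and 98 mm tall, run between adjacent legs with their top edges flush with the underside of the top and their outer faces flush with the legs' outer faces.

B is a chair: 482×480 mm seat, 40 mm thick, top at z = 453 mm, on four 39 mm square corner legs flush with the seat edges. A 23 mm thick backrest slab spans the full seat width, extending 435 mm above the seat top, its back face flush with the seat's +y edge.

The chair is on top of the table, centred.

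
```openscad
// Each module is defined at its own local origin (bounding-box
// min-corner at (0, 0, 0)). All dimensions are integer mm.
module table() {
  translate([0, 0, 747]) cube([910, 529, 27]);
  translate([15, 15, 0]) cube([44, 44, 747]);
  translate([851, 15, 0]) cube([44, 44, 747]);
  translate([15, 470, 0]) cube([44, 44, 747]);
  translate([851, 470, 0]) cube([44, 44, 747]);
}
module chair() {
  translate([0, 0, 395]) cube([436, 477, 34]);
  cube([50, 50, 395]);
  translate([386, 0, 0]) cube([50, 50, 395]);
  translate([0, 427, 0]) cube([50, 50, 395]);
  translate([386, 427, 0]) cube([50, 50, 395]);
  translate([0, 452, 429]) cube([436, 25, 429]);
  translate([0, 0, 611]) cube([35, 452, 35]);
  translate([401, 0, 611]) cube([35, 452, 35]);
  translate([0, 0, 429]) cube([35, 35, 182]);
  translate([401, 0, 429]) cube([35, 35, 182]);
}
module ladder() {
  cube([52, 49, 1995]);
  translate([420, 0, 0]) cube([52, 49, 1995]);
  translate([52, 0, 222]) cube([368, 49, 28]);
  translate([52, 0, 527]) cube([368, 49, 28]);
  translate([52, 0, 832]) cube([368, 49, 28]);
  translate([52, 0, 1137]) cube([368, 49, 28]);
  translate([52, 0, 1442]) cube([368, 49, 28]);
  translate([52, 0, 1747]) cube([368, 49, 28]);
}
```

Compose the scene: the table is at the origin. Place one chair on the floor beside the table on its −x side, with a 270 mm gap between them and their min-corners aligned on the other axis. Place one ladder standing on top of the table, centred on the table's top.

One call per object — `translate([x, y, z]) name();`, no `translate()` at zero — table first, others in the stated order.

table();
translate([-706, 0, 0]) chair();
translate([219, 240, 774]) ladder();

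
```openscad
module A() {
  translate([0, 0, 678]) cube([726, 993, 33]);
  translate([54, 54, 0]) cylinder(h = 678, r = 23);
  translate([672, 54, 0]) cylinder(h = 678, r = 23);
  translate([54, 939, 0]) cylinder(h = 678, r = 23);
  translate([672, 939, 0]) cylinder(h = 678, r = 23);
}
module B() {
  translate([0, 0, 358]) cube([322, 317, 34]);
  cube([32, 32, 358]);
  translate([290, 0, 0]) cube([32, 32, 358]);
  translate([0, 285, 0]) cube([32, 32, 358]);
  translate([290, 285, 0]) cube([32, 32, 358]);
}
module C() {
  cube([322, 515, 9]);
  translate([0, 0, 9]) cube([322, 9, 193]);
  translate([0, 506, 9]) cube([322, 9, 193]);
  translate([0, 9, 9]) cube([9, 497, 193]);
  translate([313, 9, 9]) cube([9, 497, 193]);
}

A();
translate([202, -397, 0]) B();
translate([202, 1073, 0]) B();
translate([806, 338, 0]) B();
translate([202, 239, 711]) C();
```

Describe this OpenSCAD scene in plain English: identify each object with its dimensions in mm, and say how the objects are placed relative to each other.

A is a table with a 726×993 mm rectangular top, 33 mm thick, top surface at z = 711 mm, supported by four round legs of 46 mm diameter, each leg's bounding box inset 31 mm from the nearest pair of top edges, running from the floor.

B is a four-legged stool. The seat is a 322×317×34 mm slab whose top surface is at z = 392 mm; four square legs, each 32×32 mm in cross-section, run from the floor (z = 0) to the underside of the seat, each flush with a corner of the seat.

C is an open storage box with external size 322×515×202 mm and wall thickness 9 mm (the base is also 9 mm thick). The base covers the whole footprint; the four walls stand on the base, with the y-facing walls full-width and the x-facing walls fitting between their inner faces.

Three stools sit around the table at the −y, +y, +x sides. The open box is on top of the table, centred.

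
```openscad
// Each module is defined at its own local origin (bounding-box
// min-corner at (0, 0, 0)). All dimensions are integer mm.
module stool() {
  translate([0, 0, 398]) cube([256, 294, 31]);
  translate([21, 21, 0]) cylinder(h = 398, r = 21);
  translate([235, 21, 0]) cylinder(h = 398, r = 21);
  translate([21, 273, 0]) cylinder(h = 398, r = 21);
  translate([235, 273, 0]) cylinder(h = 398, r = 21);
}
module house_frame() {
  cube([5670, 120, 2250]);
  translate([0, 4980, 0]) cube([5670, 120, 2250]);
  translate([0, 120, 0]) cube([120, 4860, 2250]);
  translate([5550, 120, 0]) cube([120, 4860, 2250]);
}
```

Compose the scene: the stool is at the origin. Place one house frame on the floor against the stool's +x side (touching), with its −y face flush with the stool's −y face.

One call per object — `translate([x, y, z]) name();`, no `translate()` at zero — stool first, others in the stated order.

stool();
translate([256, 0, 0]) house_frame();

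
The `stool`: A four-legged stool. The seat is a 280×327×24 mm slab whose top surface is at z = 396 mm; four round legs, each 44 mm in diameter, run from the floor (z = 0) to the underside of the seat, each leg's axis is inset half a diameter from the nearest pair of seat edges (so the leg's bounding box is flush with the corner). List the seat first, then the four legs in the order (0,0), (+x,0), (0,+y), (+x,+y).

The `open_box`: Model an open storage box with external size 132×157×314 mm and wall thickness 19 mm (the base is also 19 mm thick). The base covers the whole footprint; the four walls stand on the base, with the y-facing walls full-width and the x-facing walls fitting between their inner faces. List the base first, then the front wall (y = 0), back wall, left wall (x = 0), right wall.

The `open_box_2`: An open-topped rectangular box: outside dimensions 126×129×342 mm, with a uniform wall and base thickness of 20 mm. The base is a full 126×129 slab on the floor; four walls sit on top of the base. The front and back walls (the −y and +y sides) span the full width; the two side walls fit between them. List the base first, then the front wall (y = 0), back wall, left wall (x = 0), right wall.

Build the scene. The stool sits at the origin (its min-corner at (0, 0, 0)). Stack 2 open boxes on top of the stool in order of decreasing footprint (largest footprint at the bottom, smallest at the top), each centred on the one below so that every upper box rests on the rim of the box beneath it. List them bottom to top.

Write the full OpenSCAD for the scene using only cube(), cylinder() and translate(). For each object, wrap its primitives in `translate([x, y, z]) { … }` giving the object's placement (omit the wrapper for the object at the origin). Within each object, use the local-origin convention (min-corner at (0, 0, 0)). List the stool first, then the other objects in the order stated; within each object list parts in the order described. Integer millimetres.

translate([0, 0, 372]) cube([280, 327, 24]);
translate([22, 22, 0]) cylinder(h = 372, r = 22);
translate([258, 22, 0]) cylinder(h = 372, r = 22);
translate([22, 305, 0]) cylinder(h = 372, r = 22);
translate([258, 305, 0]) cylinder(h = 372, r = 22);
translate([74, 85, 396]) {
  cube([132, 157, 19]);
  translate([0, 0, 19]) cube([132, 19, 295]);
  translate([0, 138, 19]) cube([132, 19, 295]);
  translate([0, 19, 19]) cube([19, 119, 295]);
  translate([113, 19, 19]) cube([19, 119, 295]);
}
translate([77, 99, 710]) {
  cube([126, 129, 20]);
  translate([0, 0, 20]) cube([126, 20, 322]);
  translate([0, 109, 20]) cube([126, 20, 322]);
  translate([0, 20, 20]) cube([20, 89, 322]);
  translate([106, 20, 20]) cube([20, 89, 322]);
}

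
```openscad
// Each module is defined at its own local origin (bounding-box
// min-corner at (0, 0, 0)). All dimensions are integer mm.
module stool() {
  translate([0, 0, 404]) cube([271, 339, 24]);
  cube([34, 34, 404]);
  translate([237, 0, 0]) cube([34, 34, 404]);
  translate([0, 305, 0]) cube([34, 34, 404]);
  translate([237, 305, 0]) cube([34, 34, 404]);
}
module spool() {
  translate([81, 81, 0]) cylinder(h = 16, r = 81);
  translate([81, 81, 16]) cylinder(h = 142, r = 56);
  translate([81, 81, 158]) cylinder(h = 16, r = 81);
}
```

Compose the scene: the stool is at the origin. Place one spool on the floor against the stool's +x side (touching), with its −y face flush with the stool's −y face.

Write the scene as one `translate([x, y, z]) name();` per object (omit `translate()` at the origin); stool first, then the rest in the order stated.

stool();
translate([271, 0, 0]) spool();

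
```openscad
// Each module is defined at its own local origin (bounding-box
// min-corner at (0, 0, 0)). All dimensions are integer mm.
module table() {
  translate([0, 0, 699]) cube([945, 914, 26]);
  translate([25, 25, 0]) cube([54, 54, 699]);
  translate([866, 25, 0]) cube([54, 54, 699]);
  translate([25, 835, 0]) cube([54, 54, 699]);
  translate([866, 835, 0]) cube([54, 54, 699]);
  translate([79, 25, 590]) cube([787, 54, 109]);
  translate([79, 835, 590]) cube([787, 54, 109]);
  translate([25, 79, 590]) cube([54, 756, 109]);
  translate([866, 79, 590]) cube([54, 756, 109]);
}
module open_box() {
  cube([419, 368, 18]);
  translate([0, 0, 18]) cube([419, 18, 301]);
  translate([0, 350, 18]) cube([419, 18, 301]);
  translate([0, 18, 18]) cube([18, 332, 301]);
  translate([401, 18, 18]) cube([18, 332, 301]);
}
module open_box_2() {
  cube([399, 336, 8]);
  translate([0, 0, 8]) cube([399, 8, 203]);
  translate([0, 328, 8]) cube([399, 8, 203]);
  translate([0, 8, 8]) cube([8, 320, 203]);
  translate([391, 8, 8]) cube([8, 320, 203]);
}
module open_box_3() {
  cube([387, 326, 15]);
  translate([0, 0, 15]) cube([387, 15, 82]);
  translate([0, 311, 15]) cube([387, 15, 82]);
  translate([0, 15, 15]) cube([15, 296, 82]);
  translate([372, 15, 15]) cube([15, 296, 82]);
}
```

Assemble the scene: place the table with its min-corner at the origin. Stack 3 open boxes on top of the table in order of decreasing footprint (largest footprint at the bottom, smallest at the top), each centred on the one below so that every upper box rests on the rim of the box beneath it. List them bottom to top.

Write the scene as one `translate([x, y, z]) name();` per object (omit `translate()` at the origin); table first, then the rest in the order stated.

table();
translate([263, 273, 725]) open_box();
translate([273, 289, 1044]) open_box_2();
translate([279, 294, 1255]) open_box_3();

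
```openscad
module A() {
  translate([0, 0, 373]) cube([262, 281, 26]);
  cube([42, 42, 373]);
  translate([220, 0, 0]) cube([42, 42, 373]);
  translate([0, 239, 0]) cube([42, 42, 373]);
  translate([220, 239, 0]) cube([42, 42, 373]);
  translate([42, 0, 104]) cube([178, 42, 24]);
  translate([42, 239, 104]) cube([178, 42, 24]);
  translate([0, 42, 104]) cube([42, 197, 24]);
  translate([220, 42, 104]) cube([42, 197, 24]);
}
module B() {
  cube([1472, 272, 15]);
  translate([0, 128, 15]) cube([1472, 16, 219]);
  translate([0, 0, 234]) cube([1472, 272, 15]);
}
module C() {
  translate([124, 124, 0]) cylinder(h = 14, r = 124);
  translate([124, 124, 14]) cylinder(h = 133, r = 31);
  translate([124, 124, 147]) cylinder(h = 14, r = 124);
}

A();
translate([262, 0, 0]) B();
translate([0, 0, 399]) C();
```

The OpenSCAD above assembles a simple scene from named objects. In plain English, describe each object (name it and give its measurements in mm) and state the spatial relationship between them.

A is a four-legged stool. The seat is 262×281 mm, 26 mm thick, top at z = 399 mm. It stands on four square legs, each 42×42 mm in cross-section, from z = 0 to the seat underside, each flush with a corner of the seat. Four stretchers, 42 mm wide and 24 mm tall, connect adjacent legs with their undersides at z = 104 mm, each running between the inner faces of the legs it joins and aligned with the legs' outer faces on the other axis.

B is an I-beam lying along x, 1472 mm long. Overall section height 249 mm. Two flanges 272 mm wide (y) and 15 mm thick, one on the floor and one at the top; a web 16 mm thick runs between them, centred on the flange width.

C is a spool: two coaxial disc flanges of radius 124 mm and thickness 14 mm, joined by a core cylinder of radius 31 mm and height 133 mm. The lower flange rests on z = 0 and the three cylinders share a vertical axis.

The I-beam is against the stool's +x side, with their −y faces flush. The spool is on top of the stool.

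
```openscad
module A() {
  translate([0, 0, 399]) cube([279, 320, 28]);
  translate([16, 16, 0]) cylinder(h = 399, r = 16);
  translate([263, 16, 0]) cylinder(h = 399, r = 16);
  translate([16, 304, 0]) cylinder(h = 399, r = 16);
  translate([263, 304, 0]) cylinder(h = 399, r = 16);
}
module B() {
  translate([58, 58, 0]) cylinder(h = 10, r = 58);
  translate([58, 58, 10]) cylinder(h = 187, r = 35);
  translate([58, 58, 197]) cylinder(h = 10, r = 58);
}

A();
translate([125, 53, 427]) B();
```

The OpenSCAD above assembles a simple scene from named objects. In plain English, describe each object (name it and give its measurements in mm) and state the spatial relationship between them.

A is a simple wooden stool: a rectangular seat 279 mm (x) by 320 mm (y), 28 mm thick, top face at z = 427 mm, on four round legs, each 32 mm in diameter. The legs rest on z = 0, each leg's axis is inset half a diameter from the nearest pair of seat edges (so the leg's bounding box is flush with the corner).

B is a spool: two coaxial disc flanges of radius 58 mm and thickness 10 mm, joined by a core cylinder of radius 35 mm and height 187 mm. The lower flange rests on z = 0 and the three cylinders share a vertical axis.

The spool is on top of the stool.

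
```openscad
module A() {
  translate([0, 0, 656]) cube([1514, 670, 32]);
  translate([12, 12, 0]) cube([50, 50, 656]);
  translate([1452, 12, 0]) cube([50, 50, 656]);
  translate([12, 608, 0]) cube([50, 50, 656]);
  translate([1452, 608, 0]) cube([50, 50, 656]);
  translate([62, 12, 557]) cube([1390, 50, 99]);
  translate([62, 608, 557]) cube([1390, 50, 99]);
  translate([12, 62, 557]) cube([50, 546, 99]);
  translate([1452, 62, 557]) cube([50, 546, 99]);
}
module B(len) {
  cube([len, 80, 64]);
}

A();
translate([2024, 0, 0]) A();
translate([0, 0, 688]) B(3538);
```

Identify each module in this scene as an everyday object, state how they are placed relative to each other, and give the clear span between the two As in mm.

Second table starts at x = 2024; first ends at x = 1514; clear span = 2024 − 1514 = 510 mm.

A is a table. B is a beam. A beam spans the tops of two tables. The clear span between the two tables is 510 mm.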